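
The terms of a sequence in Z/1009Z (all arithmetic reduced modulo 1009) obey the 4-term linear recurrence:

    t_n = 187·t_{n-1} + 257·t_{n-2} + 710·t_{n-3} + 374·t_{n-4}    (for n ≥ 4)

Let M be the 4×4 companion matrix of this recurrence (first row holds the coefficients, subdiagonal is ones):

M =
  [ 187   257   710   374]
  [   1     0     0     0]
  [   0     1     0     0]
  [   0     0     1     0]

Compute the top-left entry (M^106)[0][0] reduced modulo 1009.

917

(M^106)[0][0] is the top entry after applying M 106 times to the unit state (1, 0, 0, 0). Equivalently it is h_{109} for the auxiliary sequence (h_n) obeying the same recurrence with h_3 = 1 and h_i = 0 for 0 ≤ i < 3:
h_4 = 187·1 + 257·0 + 710·0 + 374·0 = 187
h_5 = 187·187 + 257·1 + 710·0 + 374·0 = 920
h_6 = 187·920 + 257·187 + 710·1 + 374·0 = 847
h_7 = 187·847 + 257·920 + 710·187 + 374·1 = 266
h_8 = 187·266 + 257·847 + 710·920 + 374·187 = 730
h_9 = 187·730 + 257·266 + 710·847 + 374·920 = 62
Continuing the recurrence:
  h_10 = 560;  h_11 = 859;  h_12 = 49;  h_13 = 918;  h_14 = 643;  h_15 = 878
  h_16 = 633;  h_17 = 682;  h_18 = 790;  h_19 = 996;  h_20 = 344;  h_21 = 134
  h_22 = 132;  h_23 = 845;  h_24 = 27;  h_25 = 792;  h_26 = 188;  h_27 = 788
  h_28 = 241;  h_29 = 232;  h_30 = 561;  h_31 = 737;  h_32 = 62;  h_33 = 970
  h_34 = 110;  h_35 = 262;  h_36 = 114;  h_37 = 816;  h_38 = 405;  h_39 = 235
  h_40 = 159;  h_41 = 778;  h_42 = 169;  h_43 = 477;  h_44 = 845;  h_45 = 401
  h_46 = 845;  h_47 = 150;  h_48 = 413;  h_49 = 992;  h_50 = 812;  h_51 = 377
  h_52 = 822;  h_53 = 448;  h_54 = 666;  h_55 = 701;  h_56 = 486;  h_57 = 324
  h_58 = 977;  h_59 = 416;  h_60 = 79;  h_61 = 179;  h_62 = 162;  h_63 = 406
  h_64 = 753;  h_65 = 312;  h_66 = 358;  h_67 = 170;  h_68 = 349;  h_69 = 546
  h_70 = 409;  h_71 = 468;  h_72 = 479;  h_73 = 161;  h_74 = 768;  h_75 = 878
  h_76 = 177;  h_77 = 535;  h_78 = 732;  h_79 = 932;  h_80 = 247;  h_81 = 559
  h_82 = 663;  h_83 = 526;  h_84 = 262;  h_85 = 268;  h_86 = 284;  h_87 = 228
  h_88 = 292;  h_89 = 373;  h_90 = 210;  h_91 = 916;  h_92 = 963;  h_93 = 822
  h_94 = 25;  h_95 = 164;  h_96 = 127;  h_97 = 592;  h_98 = 739;  h_99 = 910
  h_100 = 531;  h_101 = 644;  h_102 = 869;  h_103 = 37;  h_104 = 184;  h_105 = 726
  h_106 = 565;  h_107 = 827
h_108 = 187·827 + 257·565 + 710·726 + 374·184 = 246
h_109 = 187·246 + 257·827 + 710·565 + 374·726 = 917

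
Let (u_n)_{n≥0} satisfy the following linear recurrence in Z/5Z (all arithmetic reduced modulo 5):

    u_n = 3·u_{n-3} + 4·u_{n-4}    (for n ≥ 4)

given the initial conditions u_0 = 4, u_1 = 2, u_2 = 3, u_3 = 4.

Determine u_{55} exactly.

u_4 = 0·4 + 0·3 + 3·2 + 4·4 = 2
u_5 = 0·2 + 0·4 + 3·3 + 4·2 = 2
u_6 = 0·2 + 0·2 + 3·4 + 4·3 = 4
u_7 = 0·4 + 0·2 + 3·2 + 4·4 = 2
u_8 = 0·2 + 0·4 + 3·2 + 4·2 = 4
u_9 = 0·4 + 0·2 + 3·4 + 4·2 = 0
u_10 = 0·0 + 0·4 + 3·2 + 4·4 = 2
u_11 = 0·2 + 0·0 + 3·4 + 4·2 = 0
u_12 = 0·0 + 0·2 + 3·0 + 4·4 = 1
u_13 = 0·1 + 0·0 + 3·2 + 4·0 = 1
u_14 = 0·1 + 0·1 + 3·0 + 4·2 = 3
u_15 = 0·3 + 0·1 + 3·1 + 4·0 = 3
u_16 = 0·3 + 0·3 + 3·1 + 4·1 = 2
u_17 = 0·2 + 0·3 + 3·3 + 4·1 = 3
u_18 = 0·3 + 0·2 + 3·3 + 4·3 = 1
u_19 = 0·1 + 0·3 + 3·2 + 4·3 = 3
u_20 = 0·3 + 0·1 + 3·3 + 4·2 = 2
u_21 = 0·2 + 0·3 + 3·1 + 4·3 = 0
u_22 = 0·0 + 0·2 + 3·3 + 4·1 = 3
u_23 = 0·3 + 0·0 + 3·2 + 4·3 = 3
u_24 = 0·3 + 0·3 + 3·0 + 4·2 = 3
u_25 = 0·3 + 0·3 + 3·3 + 4·0 = 4
u_26 = 0·4 + 0·3 + 3·3 + 4·3 = 1
u_27 = 0·1 + 0·4 + 3·3 + 4·3 = 1
u_28 = 0·1 + 0·1 + 3·4 + 4·3 = 4
u_29 = 0·4 + 0·1 + 3·1 + 4·4 = 4
u_30 = 0·4 + 0·4 + 3·1 + 4·1 = 2
u_31 = 0·2 + 0·4 + 3·4 + 4·1 = 1
u_32 = 0·1 + 0·2 + 3·4 + 4·4 = 3
u_33 = 0·3 + 0·1 + 3·2 + 4·4 = 2
u_34 = 0·2 + 0·3 + 3·1 + 4·2 = 1
u_35 = 0·1 + 0·2 + 3·3 + 4·1 = 3
u_36 = 0·3 + 0·1 + 3·2 + 4·3 = 3
u_37 = 0·3 + 0·3 + 3·1 + 4·2 = 1
u_38 = 0·1 + 0·3 + 3·3 + 4·1 = 3
u_39 = 0·3 + 0·1 + 3·3 + 4·3 = 1
u_40 = 0·1 + 0·3 + 3·1 + 4·3 = 0
u_41 = 0·0 + 0·1 + 3·3 + 4·1 = 3
u_42 = 0·3 + 0·0 + 3·1 + 4·3 = 0
u_43 = 0·0 + 0·3 + 3·0 + 4·1 = 4
u_44 = 0·4 + 0·0 + 3·3 + 4·0 = 4
u_45 = 0·4 + 0·4 + 3·0 + 4·3 = 2
u_46 = 0·2 + 0·4 + 3·4 + 4·0 = 2
u_47 = 0·2 + 0·2 + 3·4 + 4·4 = 3
u_48 = 0·3 + 0·2 + 3·2 + 4·4 = 2
u_49 = 0·2 + 0·3 + 3·2 + 4·2 = 4
u_50 = 0·4 + 0·2 + 3·3 + 4·2 = 2
u_51 = 0·2 + 0·4 + 3·2 + 4·3 = 3
u_52 = 0·3 + 0·2 + 3·4 + 4·2 = 0
u_53 = 0·0 + 0·3 + 3·2 + 4·4 = 2
u_54 = 0·2 + 0·0 + 3·3 + 4·2 = 2
u_55 = 0·2 + 0·2 + 3·0 + 4·3 = 2

2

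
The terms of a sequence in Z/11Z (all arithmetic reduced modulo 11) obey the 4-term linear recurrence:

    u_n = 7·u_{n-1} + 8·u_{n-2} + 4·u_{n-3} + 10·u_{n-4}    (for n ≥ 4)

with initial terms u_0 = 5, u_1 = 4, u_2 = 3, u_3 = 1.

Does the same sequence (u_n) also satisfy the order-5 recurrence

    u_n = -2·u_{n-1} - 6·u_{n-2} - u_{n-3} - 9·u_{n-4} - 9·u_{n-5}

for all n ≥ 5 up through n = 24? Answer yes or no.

yes

Terms u_0..u_24: 5, 4, 3, 1, 9, 2, 10, 0, 2, 8, 7, 0, 9, 6, 8, 8, 3, 1, 0, 1, 8, 8, 3, 6, 2
n=5: candidate gives 2, actual u_5 = 2 ✓
n=6: candidate gives 10, actual u_6 = 10 ✓
n=7: candidate gives 0, actual u_7 = 0 ✓
n=8: candidate gives 2, actual u_8 = 2 ✓
n=9: candidate gives 8, actual u_9 = 8 ✓
n=10: candidate gives 7, actual u_10 = 7 ✓
n=11: candidate gives 0, actual u_11 = 0 ✓
n=12: candidate gives 9, actual u_12 = 9 ✓
n=13: candidate gives 6, actual u_13 = 6 ✓
n=14: candidate gives 8, actual u_14 = 8 ✓
n=15: candidate gives 8, actual u_15 = 8 ✓
n=16: candidate gives 3, actual u_16 = 3 ✓
n=17: candidate gives 1, actual u_17 = 1 ✓
n=18: candidate gives 0, actual u_18 = 0 ✓
n=19: candidate gives 1, actual u_19 = 1 ✓
n=20: candidate gives 8, actual u_20 = 8 ✓
n=21: candidate gives 8, actual u_21 = 8 ✓
n=22: candidate gives 3, actual u_22 = 3 ✓
n=23: candidate gives 6, actual u_23 = 6 ✓
n=24: candidate gives 2, actual u_24 = 2 ✓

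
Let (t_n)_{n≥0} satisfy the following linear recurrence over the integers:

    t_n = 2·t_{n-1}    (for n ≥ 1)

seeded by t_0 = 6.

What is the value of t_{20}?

t_1 = 2·6 = 12
t_2 = 2·12 = 24
t_3 = 2·24 = 48
t_4 = 2·48 = 96
t_5 = 2·96 = 192
t_6 = 2·192 = 384
t_7 = 2·384 = 768
t_8 = 2·768 = 1536
t_9 = 2·1536 = 3072
t_10 = 2·3072 = 6144
t_11 = 2·6144 = 12288
t_12 = 2·12288 = 24576
t_13 = 2·24576 = 49152
t_14 = 2·49152 = 98304
t_15 = 2·98304 = 196608
t_16 = 2·196608 = 393216
t_17 = 2·393216 = 786432
t_18 = 2·786432 = 1572864
t_19 = 2·1572864 = 3145728
t_20 = 2·3145728 = 6291456

6291456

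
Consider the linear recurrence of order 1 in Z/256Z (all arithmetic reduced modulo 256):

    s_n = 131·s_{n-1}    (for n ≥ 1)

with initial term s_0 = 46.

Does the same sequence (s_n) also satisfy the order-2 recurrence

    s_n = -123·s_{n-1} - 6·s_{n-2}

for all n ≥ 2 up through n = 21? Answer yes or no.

Terms s_0..s_21: 46, 138, 158, 218, 142, 170, 254, 250, 238, 202, 94, 26, 78, 234, 190, 58, 174, 10, 30, 90, 14, 42
n=2: candidate gives 158, actual s_2 = 158 ✓
n=3: candidate gives 218, actual s_3 = 218 ✓
n=4: candidate gives 142, actual s_4 = 142 ✓
n=5: candidate gives 170, actual s_5 = 170 ✓
n=6: candidate gives 254, actual s_6 = 254 ✓
n=7: candidate gives 250, actual s_7 = 250 ✓
n=8: candidate gives 238, actual s_8 = 238 ✓
n=9: candidate gives 202, actual s_9 = 202 ✓
n=10: candidate gives 94, actual s_10 = 94 ✓
n=11: candidate gives 26, actual s_11 = 26 ✓
n=12: candidate gives 78, actual s_12 = 78 ✓
n=13: candidate gives 234, actual s_13 = 234 ✓
n=14: candidate gives 190, actual s_14 = 190 ✓
n=15: candidate gives 58, actual s_15 = 58 ✓
n=16: candidate gives 174, actual s_16 = 174 ✓
n=17: candidate gives 10, actual s_17 = 10 ✓
n=18: candidate gives 30, actual s_18 = 30 ✓
n=19: candidate gives 90, actual s_19 = 90 ✓
n=20: candidate gives 14, actual s_20 = 14 ✓
n=21: candidate gives 42, actual s_21 = 42 ✓

yes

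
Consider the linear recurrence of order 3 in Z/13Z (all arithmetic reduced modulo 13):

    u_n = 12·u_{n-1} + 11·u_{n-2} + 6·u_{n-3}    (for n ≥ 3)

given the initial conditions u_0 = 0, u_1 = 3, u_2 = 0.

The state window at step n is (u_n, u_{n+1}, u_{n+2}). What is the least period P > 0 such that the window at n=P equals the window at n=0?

2196

n=0: window = (0, 3, 0)
n=1: window = (3, 0, 7)
n=2: window = (0, 7, 11)
n=3: window = (7, 11, 1)
n=4: window = (11, 1, 6)
n=5: window = (1, 6, 6)
n=6: window = (6, 6, 1)
n=7: window = (6, 1, 10)
n=8: window = (1, 10, 11)
n=9: window = (10, 11, 1)
n=10: window = (11, 1, 11)
n=11: window = (1, 11, 1)
n=12: window = (11, 1, 9)
n=13: window = (1, 9, 3)
n=14: window = (9, 3, 11)
n=15: window = (3, 11, 11)
n=16: window = (11, 11, 11)
n=17: window = (11, 11, 7)
n=18: window = (11, 7, 11)
n=19: window = (7, 11, 2)
n=20: window = (11, 2, 5)
n=21: window = (2, 5, 5)
n=22: window = (5, 5, 10)
n=23: window = (5, 10, 10)
n=24: window = (10, 10, 0)
n=25: window = (10, 0, 1)
n=26: window = (0, 1, 7)
n=27: window = (1, 7, 4)
n=28: window = (7, 4, 1)
n=29: window = (4, 1, 7)
n=30: window = (1, 7, 2)
n=31: window = (7, 2, 3)
n=32: window = (2, 3, 9)
n=33: window = (3, 9, 10)
n=34: window = (9, 10, 3)
n=35: window = (10, 3, 5)
n=36: window = (3, 5, 10)
n=37: window = (5, 10, 11)
n=38: window = (10, 11, 12)
n=39: window = (11, 12, 0)
n=40: window = (12, 0, 3)
…
n=2194: window = (5, 7, 0)
n=2195: window = (7, 0, 3)
n=2196: window = (0, 3, 0)
window at n=2196 equals window at n=0 → period = 2196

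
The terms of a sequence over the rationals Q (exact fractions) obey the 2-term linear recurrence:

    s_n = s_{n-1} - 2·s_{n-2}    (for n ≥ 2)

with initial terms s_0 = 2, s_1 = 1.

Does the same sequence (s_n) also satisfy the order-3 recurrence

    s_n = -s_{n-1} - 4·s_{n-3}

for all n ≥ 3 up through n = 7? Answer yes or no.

yes

Terms s_0..s_7: 2, 1, -3, -5, 1, 11, 9, -13
n=3: candidate gives -5, actual s_3 = -5 ✓
n=4: candidate gives 1, actual s_4 = 1 ✓
n=5: candidate gives 11, actual s_5 = 11 ✓
n=6: candidate gives 9, actual s_6 = 9 ✓
n=7: candidate gives -13, actual s_7 = -13 ✓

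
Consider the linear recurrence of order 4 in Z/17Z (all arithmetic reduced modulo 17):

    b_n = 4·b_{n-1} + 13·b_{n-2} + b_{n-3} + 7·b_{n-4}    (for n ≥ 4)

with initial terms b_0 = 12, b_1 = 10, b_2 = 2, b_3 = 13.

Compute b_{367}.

12

b_4 = 4·13 + 13·2 + 1·10 + 7·12 = 2
b_5 = 4·2 + 13·13 + 1·2 + 7·10 = 11
b_6 = 4·11 + 13·2 + 1·13 + 7·2 = 12
b_7 = 4·12 + 13·11 + 1·2 + 7·13 = 12
b_8 = 4·12 + 13·12 + 1·11 + 7·2 = 8
b_9 = 4·8 + 13·12 + 1·12 + 7·11 = 5
Continuing the recurrence:
  b_10 = 16;  b_11 = 0;  b_12 = 14;  b_13 = 5;  b_14 = 8;  b_15 = 9
  b_16 = 5;  b_17 = 10;  b_18 = 0;  b_19 = 11;  b_20 = 4;  b_21 = 8
  b_22 = 10;  b_23 = 4;  b_24 = 12;  b_25 = 13;  b_26 = 10;  b_27 = 11
  b_28 = 16;  b_29 = 2;  b_30 = 8;  b_31 = 15;  b_32 = 6;  b_33 = 3
  b_34 = 8;  b_35 = 12;  b_36 = 10;  b_37 = 4;  b_38 = 10;  b_39 = 16
  b_40 = 13;  b_41 = 9;  b_42 = 2;  b_43 = 12;  b_44 = 4;  b_45 = 16
  b_46 = 6;  b_47 = 14;  b_48 = 8;  b_49 = 9;  b_50 = 9;  b_51 = 4
  b_52 = 11;  b_53 = 15;  b_54 = 15;  b_55 = 5;  b_56 = 1;  b_57 = 2
  b_58 = 12;  b_59 = 8;  b_60 = 10;  b_61 = 0;  b_62 = 1;  b_63 = 2
  b_64 = 6;  b_65 = 0;  b_66 = 2;  b_67 = 11;  b_68 = 10;  b_69 = 15
  b_70 = 11;  b_71 = 3;  b_72 = 2;  b_73 = 10;  b_74 = 10;  b_75 = 6
  b_76 = 8;  b_77 = 3;  b_78 = 5;  b_79 = 7;  b_80 = 16;  b_81 = 11
  b_82 = 5;  b_83 = 7;  b_84 = 12;  b_85 = 0;  b_86 = 11;  b_87 = 3
  b_88 = 1;  b_89 = 3;  b_90 = 3;  b_91 = 5;  b_92 = 1;  b_93 = 8
  b_94 = 3;  b_95 = 16;  b_96 = 16;  b_97 = 8;  b_98 = 5;  b_99 = 14
  b_100 = 3;  b_101 = 0;  b_102 = 3;  b_103 = 11;  b_104 = 2;  b_105 = 1
  b_106 = 11;  b_107 = 0;  b_108 = 5;  b_109 = 4;  b_110 = 5;  b_111 = 9
  b_112 = 4;  b_113 = 13;  b_114 = 12;  b_115 = 12;  b_116 = 7;  b_117 = 15
  b_118 = 9;  b_119 = 16;  b_120 = 7;  b_121 = 10;  b_122 = 6;  b_123 = 1
  b_124 = 5;  b_125 = 7;  b_126 = 0;  b_127 = 1;  b_128 = 12;  b_129 = 8
  b_130 = 2;  b_131 = 12;  b_132 = 13;  b_133 = 11;  b_134 = 1;  b_135 = 6
  b_136 = 3;  b_137 = 15;  b_138 = 10;  b_139 = 8;  b_140 = 11;  b_141 = 8
  b_142 = 15;  b_143 = 10;  b_144 = 14;  b_145 = 2;  b_146 = 16;  b_147 = 4
  b_148 = 1;  b_149 = 1;  b_150 = 14;  b_151 = 13;  b_152 = 4;  b_153 = 2
  b_154 = 1;  b_155 = 6;  b_156 = 16;  b_157 = 4;  b_158 = 16;  b_159 = 4
  b_160 = 0;  b_161 = 11;  b_162 = 7;  b_163 = 12;  b_164 = 14;  b_165 = 7
  b_166 = 16;  b_167 = 15;  b_168 = 16;  b_169 = 1;  b_170 = 16;  b_171 = 11
  b_172 = 8;  b_173 = 11;  b_174 = 16;  b_175 = 3;  b_176 = 15;  b_177 = 5
  b_178 = 7;  b_179 = 10;  b_180 = 3;  b_181 = 14;  b_182 = 1;  b_183 = 4
  b_184 = 13;  b_185 = 16;  b_186 = 6;  b_187 = 1;  b_188 = 2;  b_189 = 3
  b_190 = 13;  b_191 = 15;  b_192 = 8;  b_193 = 6;  b_194 = 13;  b_195 = 5
  b_196 = 13;  b_197 = 2;  b_198 = 1;  b_199 = 10;  b_200 = 10;  b_201 = 15
  b_202 = 3;  b_203 = 15;  b_204 = 14;  b_205 = 2;  b_206 = 5;  b_207 = 12
  b_208 = 9;  b_209 = 7;  b_210 = 5;  b_211 = 0;  b_212 = 16;  b_213 = 16
  b_214 = 1;  b_215 = 7;  b_216 = 16;  b_217 = 13;  b_218 = 2;  b_219 = 4
  b_220 = 14;  b_221 = 14;  b_222 = 1;  b_223 = 7;  b_224 = 0;  b_225 = 3
  b_226 = 9;  b_227 = 5;  b_228 = 4;  b_229 = 9;  b_230 = 3;  b_231 = 15
  b_232 = 0;  b_233 = 6;  b_234 = 9;  b_235 = 15;  b_236 = 13;  b_237 = 9
  b_238 = 11;  b_239 = 7;  b_240 = 16;  b_241 = 8;  b_242 = 1;  b_243 = 3
  b_244 = 9;  b_245 = 13;  b_246 = 9;  b_247 = 14;  b_248 = 11;  b_249 = 3
  b_250 = 11;  b_251 = 5;  b_252 = 5;  b_253 = 15;  b_254 = 3;  b_255 = 9
  b_256 = 6;  b_257 = 11;  b_258 = 16;  b_259 = 4;  b_260 = 5;  b_261 = 12
  b_262 = 8;  b_263 = 0;  b_264 = 15;  b_265 = 16;  b_266 = 9;  b_267 = 4
  b_268 = 16;  b_269 = 16;  b_270 = 16;  b_271 = 10;  b_272 = 2;  b_273 = 11
  b_274 = 5;  b_275 = 14;  b_276 = 10;  b_277 = 15;  b_278 = 1;  b_279 = 1
  b_280 = 0;  b_281 = 0;  b_282 = 8;  b_283 = 5;  b_284 = 5;  b_285 = 8
  b_286 = 5;  b_287 = 11;  b_288 = 16;  b_289 = 13;  b_290 = 0;  b_291 = 7
  b_292 = 0;  b_293 = 12;  b_294 = 4;  b_295 = 0;  b_296 = 13;  b_297 = 4
  b_298 = 9;  b_299 = 16;  b_300 = 4;  b_301 = 6;  b_302 = 2;  b_303 = 15
  b_304 = 1;  b_305 = 5;  b_306 = 11;  b_307 = 11;  b_308 = 12;  b_309 = 16
  b_310 = 2;  b_311 = 16;  b_312 = 3;  b_313 = 11;  b_314 = 11;  b_315 = 13
  b_316 = 6;  b_317 = 9;  b_318 = 0;  b_319 = 10;  b_320 = 6;  b_321 = 13
  b_322 = 4;  b_323 = 6;  b_324 = 12;  b_325 = 0;  b_326 = 3;  b_327 = 15
  b_328 = 13;  b_329 = 12;  b_330 = 15;  b_331 = 11;  b_332 = 2;  b_333 = 12
  b_334 = 3;  b_335 = 9;  b_336 = 16;  b_337 = 13;  b_338 = 1;  b_339 = 14
  b_340 = 7;  b_341 = 13;  b_342 = 11;  b_343 = 12;  b_344 = 15;  b_345 = 12
  b_346 = 9;  b_347 = 2;  b_348 = 4;  b_349 = 16;  b_350 = 11;  b_351 = 15
  b_352 = 9;  b_353 = 14;  b_354 = 10;  b_355 = 13;  b_356 = 4;  b_357 = 4
  b_358 = 15;  b_359 = 3;  b_360 = 1;  b_361 = 1;  b_362 = 6;  b_363 = 8
  b_364 = 16;  b_365 = 11
b_366 = 4·11 + 13·16 + 1·8 + 7·6 = 13
b_367 = 4·13 + 13·11 + 1·16 + 7·8 = 12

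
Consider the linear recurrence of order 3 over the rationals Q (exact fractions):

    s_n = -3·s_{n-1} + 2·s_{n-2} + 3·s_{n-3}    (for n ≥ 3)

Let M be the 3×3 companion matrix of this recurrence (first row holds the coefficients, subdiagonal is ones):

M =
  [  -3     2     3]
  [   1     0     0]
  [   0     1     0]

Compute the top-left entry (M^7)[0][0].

(M^7)[0][0] is the top entry after applying M 7 times to the unit state (1, 0, 0). Equivalently it is h_{9} for the auxiliary sequence (h_n) obeying the same recurrence with h_2 = 1 and h_i = 0 for 0 ≤ i < 2:
h_3 = -3·1 + 2·0 + 3·0 = -3
h_4 = -3·-3 + 2·1 + 3·0 = 11
h_5 = -3·11 + 2·-3 + 3·1 = -36
h_6 = -3·-36 + 2·11 + 3·-3 = 121
h_7 = -3·121 + 2·-36 + 3·11 = -402
h_8 = -3·-402 + 2·121 + 3·-36 = 1340
h_9 = -3·1340 + 2·-402 + 3·121 = -4461

-4461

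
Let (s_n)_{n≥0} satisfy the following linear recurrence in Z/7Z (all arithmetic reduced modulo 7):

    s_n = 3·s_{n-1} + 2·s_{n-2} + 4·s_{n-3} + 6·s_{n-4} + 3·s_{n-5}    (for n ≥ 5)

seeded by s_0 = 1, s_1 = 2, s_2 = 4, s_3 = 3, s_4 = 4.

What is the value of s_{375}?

s_5 = 3·4 + 2·3 + 4·4 + 6·2 + 3·1 = 0
s_6 = 3·0 + 2·4 + 4·3 + 6·4 + 3·2 = 1
s_7 = 3·1 + 2·0 + 4·4 + 6·3 + 3·4 = 0
s_8 = 3·0 + 2·1 + 4·0 + 6·4 + 3·3 = 0
s_9 = 3·0 + 2·0 + 4·1 + 6·0 + 3·4 = 2
s_10 = 3·2 + 2·0 + 4·0 + 6·1 + 3·0 = 5
Continuing the recurrence:
  s_11 = 1;  s_12 = 0;  s_13 = 6;  s_14 = 2;  s_15 = 4;  s_16 = 1
  s_17 = 6;  s_18 = 3;  s_19 = 6;  s_20 = 3;  s_21 = 2;  s_22 = 2
  s_23 = 4;  s_24 = 4;  s_25 = 0;  s_26 = 0;  s_27 = 4;  s_28 = 6
  s_29 = 3;  s_30 = 2;  s_31 = 4;  s_32 = 6;  s_33 = 0;  s_34 = 0
  s_35 = 5;  s_36 = 0;  s_37 = 0;  s_38 = 6;  s_39 = 6;  s_40 = 3
  s_41 = 3;  s_42 = 5;  s_43 = 3;  s_44 = 4;  s_45 = 2;  s_46 = 2
  s_47 = 3;  s_48 = 5;  s_49 = 4;  s_50 = 3;  s_51 = 5;  s_52 = 6
  s_53 = 2;  s_54 = 5;  s_55 = 5;  s_56 = 0;  s_57 = 4;  s_58 = 5
  s_59 = 5;  s_60 = 0;  s_61 = 5;  s_62 = 0;  s_63 = 6;  s_64 = 4
  s_65 = 5;  s_66 = 6;  s_67 = 3;  s_68 = 6;  s_69 = 6;  s_70 = 2
  s_71 = 1;  s_72 = 6;  s_73 = 5;  s_74 = 5;  s_75 = 5;  s_76 = 0
  s_77 = 1;  s_78 = 5;  s_79 = 6;  s_80 = 5;  s_81 = 4;  s_82 = 2
  s_83 = 1;  s_84 = 1;  s_85 = 3;  s_86 = 4;  s_87 = 6;  s_88 = 5
  s_89 = 1;  s_90 = 0;  s_91 = 0;  s_92 = 3;  s_93 = 2;  s_94 = 1
  s_95 = 5;  s_96 = 1;  s_97 = 3;  s_98 = 1;  s_99 = 4;  s_100 = 5
  s_101 = 6;  s_102 = 3;  s_103 = 5;  s_104 = 3;  s_105 = 5;  s_106 = 0
  s_107 = 5;  s_108 = 5;  s_109 = 1;  s_110 = 6;  s_111 = 0;  s_112 = 5
  s_113 = 4;  s_114 = 5;  s_115 = 5;  s_116 = 1;  s_117 = 2;  s_118 = 0
  s_119 = 4;  s_120 = 6;  s_121 = 6;  s_122 = 3;  s_123 = 6;  s_124 = 5
  s_125 = 2;  s_126 = 6;  s_127 = 3;  s_128 = 0;  s_129 = 1;  s_130 = 1
  s_131 = 6;  s_132 = 5;  s_133 = 2;  s_134 = 0;  s_135 = 0;  s_136 = 0
  s_137 = 6;  s_138 = 3;  s_139 = 0;  s_140 = 2;  s_141 = 5;  s_142 = 6
  s_143 = 3;  s_144 = 4;  s_145 = 1;  s_146 = 4;  s_147 = 3;  s_148 = 5
  s_149 = 6;  s_150 = 4;  s_151 = 4;  s_152 = 6;  s_153 = 2;  s_154 = 6
  s_155 = 5;  s_156 = 6;  s_157 = 5;  s_158 = 5;  s_159 = 6;  s_160 = 1
  s_161 = 6;  s_162 = 5;  s_163 = 5;  s_164 = 3;  s_165 = 1;  s_166 = 0
  s_167 = 3;  s_168 = 4;  s_169 = 5;  s_170 = 3;  s_171 = 4;  s_172 = 1
  s_173 = 2;  s_174 = 1;  s_175 = 2;  s_176 = 6;  s_177 = 6;  s_178 = 1
  s_179 = 5;  s_180 = 6;  s_181 = 2;  s_182 = 6;  s_183 = 2;  s_184 = 0
  s_185 = 2;  s_186 = 0;  s_187 = 6;  s_188 = 4;  s_189 = 1;  s_190 = 6
  s_191 = 2;  s_192 = 1;  s_193 = 0;  s_194 = 0;  s_195 = 6;  s_196 = 2
  s_197 = 0;  s_198 = 0;  s_199 = 2;  s_200 = 1;  s_201 = 6;  s_202 = 0
  s_203 = 0;  s_204 = 1;  s_205 = 0;  s_206 = 6;  s_207 = 1;  s_208 = 0
  s_209 = 1;  s_210 = 1;  s_211 = 1;  s_212 = 5;  s_213 = 6;  s_214 = 6
  s_215 = 3;  s_216 = 1;  s_217 = 0;  s_218 = 5;  s_219 = 6;  s_220 = 1
  s_221 = 3;  s_222 = 2;  s_223 = 4;  s_224 = 3;  s_225 = 4;  s_226 = 6
  s_227 = 5;  s_228 = 3;  s_229 = 6;  s_230 = 1;  s_231 = 5;  s_232 = 4
  s_233 = 1;  s_234 = 6;  s_235 = 6;  s_236 = 3;  s_237 = 0;  s_238 = 6
  s_239 = 0;  s_240 = 6;  s_241 = 2;  s_242 = 5;  s_243 = 5;  s_244 = 6
  s_245 = 1;  s_246 = 1;  s_247 = 4;  s_248 = 6;  s_249 = 5;  s_250 = 3
  s_251 = 0;  s_252 = 4;  s_253 = 2;  s_254 = 5;  s_255 = 2;  s_256 = 6
  s_257 = 3;  s_258 = 2;  s_259 = 0;  s_260 = 2;  s_261 = 1;  s_262 = 0
  s_263 = 2;  s_264 = 1;  s_265 = 5;  s_266 = 0;  s_267 = 5;  s_268 = 5
  s_269 = 2;  s_270 = 2;  s_271 = 4;  s_272 = 6;  s_273 = 5;  s_274 = 5
  s_275 = 2;  s_276 = 0;  s_277 = 2;  s_278 = 3;  s_279 = 5;  s_280 = 0
  s_281 = 6;  s_282 = 6;  s_283 = 6;  s_284 = 6;  s_285 = 6;  s_286 = 3
  s_287 = 1;  s_288 = 3;  s_289 = 0;  s_290 = 4;  s_291 = 4;  s_292 = 6
  s_293 = 2;  s_294 = 2;  s_295 = 0;  s_296 = 4;  s_297 = 1;  s_298 = 1
  s_299 = 6;  s_300 = 6;  s_301 = 3;  s_302 = 5;  s_303 = 0;  s_304 = 6
  s_305 = 4;  s_306 = 0;  s_307 = 5;  s_308 = 4;  s_309 = 1;  s_310 = 1
  s_311 = 2;  s_312 = 2;  s_313 = 4;  s_314 = 5;  s_315 = 4;  s_316 = 0
  s_317 = 2;  s_318 = 1;  s_319 = 4;  s_320 = 6;  s_321 = 0;  s_322 = 5
  s_323 = 3;  s_324 = 4;  s_325 = 0;  s_326 = 1;  s_327 = 3;  s_328 = 2
  s_329 = 0;  s_330 = 1;  s_331 = 4;  s_332 = 0;  s_333 = 4;  s_334 = 6
  s_335 = 4;  s_336 = 3;  s_337 = 2;  s_338 = 6;  s_339 = 6;  s_340 = 5
  s_341 = 2;  s_342 = 5;  s_343 = 2;  s_344 = 2;  s_345 = 1;  s_346 = 2
  s_347 = 1;  s_348 = 1;  s_349 = 4;  s_350 = 5;  s_351 = 4;  s_352 = 5
  s_353 = 0;  s_354 = 5;  s_355 = 4;  s_356 = 1;  s_357 = 4;  s_358 = 4
  s_359 = 0;  s_360 = 0;  s_361 = 1;  s_362 = 4;  s_363 = 5;  s_364 = 6
  s_365 = 1;  s_366 = 6;  s_367 = 2;  s_368 = 3;  s_369 = 5;  s_370 = 5
  s_371 = 4;  s_372 = 3;  s_373 = 6
s_374 = 3·6 + 2·3 + 4·4 + 6·5 + 3·5 = 1
s_375 = 3·1 + 2·6 + 4·3 + 6·4 + 3·5 = 3

3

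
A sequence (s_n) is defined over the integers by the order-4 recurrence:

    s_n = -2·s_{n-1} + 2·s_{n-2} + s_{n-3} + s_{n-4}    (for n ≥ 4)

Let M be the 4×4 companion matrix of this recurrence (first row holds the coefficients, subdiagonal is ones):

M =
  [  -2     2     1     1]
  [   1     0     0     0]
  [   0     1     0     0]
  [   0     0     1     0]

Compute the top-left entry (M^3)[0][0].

(M^3)[0][0] is the top entry after applying M 3 times to the unit state (1, 0, 0, 0). Equivalently it is h_{6} for the auxiliary sequence (h_n) obeying the same recurrence with h_3 = 1 and h_i = 0 for 0 ≤ i < 3:
h_4 = -2·1 + 2·0 + 1·0 + 1·0 = -2
h_5 = -2·-2 + 2·1 + 1·0 + 1·0 = 6
h_6 = -2·6 + 2·-2 + 1·1 + 1·0 = -15

-15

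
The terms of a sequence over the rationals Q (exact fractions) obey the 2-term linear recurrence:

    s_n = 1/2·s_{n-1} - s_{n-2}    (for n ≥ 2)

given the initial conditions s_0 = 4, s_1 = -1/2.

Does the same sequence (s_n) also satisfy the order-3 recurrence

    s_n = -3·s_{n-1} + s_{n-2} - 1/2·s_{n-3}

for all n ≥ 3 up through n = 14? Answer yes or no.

no

Terms s_0..s_14: 4, -1/2, -17/4, -13/8, 55/16, 107/32, -113/64, -541/128, -89/256, 2075/512, 2431/1024, -5869/2048, -15593/4096, 7883/8192, 70255/16384
n=3: candidate gives 41/4, actual s_3 = -13/8 ✗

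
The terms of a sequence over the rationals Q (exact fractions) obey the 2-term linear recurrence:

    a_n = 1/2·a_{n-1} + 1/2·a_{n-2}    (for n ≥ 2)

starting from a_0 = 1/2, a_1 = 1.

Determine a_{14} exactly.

13653/16384

a_2 = 1/2·1 + 1/2·1/2 = 3/4
a_3 = 1/2·3/4 + 1/2·1 = 7/8
a_4 = 1/2·7/8 + 1/2·3/4 = 13/16
a_5 = 1/2·13/16 + 1/2·7/8 = 27/32
a_6 = 1/2·27/32 + 1/2·13/16 = 53/64
a_7 = 1/2·53/64 + 1/2·27/32 = 107/128
a_8 = 1/2·107/128 + 1/2·53/64 = 213/256
a_9 = 1/2·213/256 + 1/2·107/128 = 427/512
a_10 = 1/2·427/512 + 1/2·213/256 = 853/1024
a_11 = 1/2·853/1024 + 1/2·427/512 = 1707/2048
a_12 = 1/2·1707/2048 + 1/2·853/1024 = 3413/4096
a_13 = 1/2·3413/4096 + 1/2·1707/2048 = 6827/8192
a_14 = 1/2·6827/8192 + 1/2·3413/4096 = 13653/16384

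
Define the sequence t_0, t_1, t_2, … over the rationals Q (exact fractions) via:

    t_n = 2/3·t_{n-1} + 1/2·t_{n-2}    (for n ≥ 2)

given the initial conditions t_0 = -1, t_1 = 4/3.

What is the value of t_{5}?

244/243

t_2 = 2/3·4/3 + 1/2·-1 = 7/18
t_3 = 2/3·7/18 + 1/2·4/3 = 25/27
t_4 = 2/3·25/27 + 1/2·7/18 = 263/324
t_5 = 2/3·263/324 + 1/2·25/27 = 244/243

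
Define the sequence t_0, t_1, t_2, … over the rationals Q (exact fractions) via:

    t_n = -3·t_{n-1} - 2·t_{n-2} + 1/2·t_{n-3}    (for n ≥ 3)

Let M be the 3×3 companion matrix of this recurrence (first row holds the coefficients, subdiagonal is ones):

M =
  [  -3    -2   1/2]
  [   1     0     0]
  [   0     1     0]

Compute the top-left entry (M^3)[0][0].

-29/2

(M^3)[0][0] is the top entry after applying M 3 times to the unit state (1, 0, 0). Equivalently it is h_{5} for the auxiliary sequence (h_n) obeying the same recurrence with h_2 = 1 and h_i = 0 for 0 ≤ i < 2:
h_3 = -3·1 + -2·0 + 1/2·0 = -3
h_4 = -3·-3 + -2·1 + 1/2·0 = 7
h_5 = -3·7 + -2·-3 + 1/2·1 = -29/2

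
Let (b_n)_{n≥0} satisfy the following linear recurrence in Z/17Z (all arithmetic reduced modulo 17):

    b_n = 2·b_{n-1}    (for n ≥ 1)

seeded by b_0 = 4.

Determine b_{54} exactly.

b_1 = 2·4 = 8
b_2 = 2·8 = 16
b_3 = 2·16 = 15
b_4 = 2·15 = 13
b_5 = 2·13 = 9
b_6 = 2·9 = 1
b_7 = 2·1 = 2
b_8 = 2·2 = 4
(b_8) = (4) = (b_0), so the sequence has period 8.
54 ≡ 6 (mod 8), hence b_54 = b_6 = 1.

1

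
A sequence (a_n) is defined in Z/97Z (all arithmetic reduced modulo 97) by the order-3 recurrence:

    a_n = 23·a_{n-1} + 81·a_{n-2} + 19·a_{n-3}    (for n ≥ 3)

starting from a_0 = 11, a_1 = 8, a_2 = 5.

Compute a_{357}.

a_3 = 23·5 + 81·8 + 19·11 = 2
a_4 = 23·2 + 81·5 + 19·8 = 21
a_5 = 23·21 + 81·2 + 19·5 = 61
a_6 = 23·61 + 81·21 + 19·2 = 38
a_7 = 23·38 + 81·61 + 19·21 = 6
a_8 = 23·6 + 81·38 + 19·61 = 10
Continuing the recurrence:
  a_9 = 80;  a_10 = 48;  a_11 = 14;  a_12 = 7;  a_13 = 73;  a_14 = 87
  a_15 = 93;  a_16 = 0;  a_17 = 68;  a_18 = 33;  a_19 = 59;  a_20 = 84
  a_21 = 63;  a_22 = 62;  a_23 = 74;  a_24 = 64;  a_25 = 11;  a_26 = 53
  a_27 = 28;  a_28 = 5;  a_29 = 92;  a_30 = 46;  a_31 = 69;  a_32 = 77
  a_33 = 86;  a_34 = 20;  a_35 = 62;  a_36 = 24;  a_37 = 37;  a_38 = 93
  a_39 = 63;  a_40 = 82;  a_41 = 26;  a_42 = 95;  a_43 = 29;  a_44 = 29
  a_45 = 68;  a_46 = 2;  a_47 = 91;  a_48 = 55;  a_49 = 41;  a_50 = 46
  a_51 = 89;  a_52 = 53;  a_53 = 87;  a_54 = 31;  a_55 = 37;  a_56 = 68
  a_57 = 9;  a_58 = 16;  a_59 = 61;  a_60 = 57;  a_61 = 57;  a_62 = 6
  a_63 = 18;  a_64 = 43;  a_65 = 39;  a_66 = 66;  a_67 = 62;  a_68 = 44
  a_69 = 13;  a_70 = 94;  a_71 = 74;  a_72 = 57;  a_73 = 70;  a_74 = 67
  a_75 = 49;  a_76 = 27;  a_77 = 43;  a_78 = 33;  a_79 = 2;  a_80 = 44
  a_81 = 55;  a_82 = 17;  a_83 = 56;  a_84 = 24;  a_85 = 76;  a_86 = 3
  a_87 = 85;  a_88 = 53;  a_89 = 13;  a_90 = 96;  a_91 = 0;  a_92 = 69
  a_93 = 16;  a_94 = 40;  a_95 = 35;  a_96 = 81;  a_97 = 26;  a_98 = 64
  a_99 = 73;  a_100 = 82;  a_101 = 91;  a_102 = 34;  a_103 = 11;  a_104 = 80
  a_105 = 79;  a_106 = 67;  a_107 = 51;  a_108 = 50;  a_109 = 55;  a_110 = 76
  a_111 = 72;  a_112 = 30;  a_113 = 12;  a_114 = 0;  a_115 = 87;  a_116 = 95
  a_117 = 17;  a_118 = 39;  a_119 = 5;  a_120 = 8;  a_121 = 69;  a_122 = 2
  a_123 = 64;  a_124 = 35;  a_125 = 13;  a_126 = 82;  a_127 = 15;  a_128 = 56
  a_129 = 84;  a_130 = 60;  a_131 = 33;  a_132 = 37;  a_133 = 8;  a_134 = 25
  a_135 = 83;  a_136 = 12;  a_137 = 5;  a_138 = 45;  a_139 = 19;  a_140 = 6
  a_141 = 10;  a_142 = 10;  a_143 = 87;  a_144 = 91;  a_145 = 18;  a_146 = 29
  a_147 = 71;  a_148 = 56;  a_149 = 24;  a_150 = 35;  a_151 = 30;  a_152 = 4
  a_153 = 83;  a_154 = 87;  a_155 = 70;  a_156 = 49;  a_157 = 11;  a_158 = 23
  a_159 = 23;  a_160 = 79;  a_161 = 43;  a_162 = 65;  a_163 = 77;  a_164 = 93
  a_165 = 8;  a_166 = 62;  a_167 = 58;  a_168 = 9;  a_169 = 69;  a_170 = 23
  a_171 = 81;  a_172 = 90;  a_173 = 47;  a_174 = 16;  a_175 = 65;  a_176 = 95
  a_177 = 91;  a_178 = 62;  a_179 = 29;  a_180 = 46;  a_181 = 26;  a_182 = 25
  a_183 = 63;  a_184 = 88;  a_185 = 36;  a_186 = 35;  a_187 = 58;  a_188 = 3
  a_189 = 0;  a_190 = 84;  a_191 = 49;  a_192 = 74;  a_193 = 89;  a_194 = 48
  a_195 = 19;  a_196 = 2;  a_197 = 72;  a_198 = 45;  a_199 = 18;  a_200 = 92
  a_201 = 64;  a_202 = 51;  a_203 = 54;  a_204 = 90;  a_205 = 41;  a_206 = 44
  a_207 = 29;  a_208 = 63;  a_209 = 75;  a_210 = 7;  a_211 = 61;  a_212 = 0
  a_213 = 30;  a_214 = 6;  a_215 = 46;  a_216 = 77;  a_217 = 82;  a_218 = 73
  a_219 = 84;  a_220 = 91;  a_221 = 2;  a_222 = 89;  a_223 = 58;  a_224 = 45
  a_225 = 52;  a_226 = 26;  a_227 = 39;  a_228 = 14;  a_229 = 95;  a_230 = 83
  a_231 = 73;  a_232 = 22;  a_233 = 42;  a_234 = 61;  a_235 = 82;  a_236 = 59
  a_237 = 40;  a_238 = 79;  a_239 = 67;  a_240 = 67;  a_241 = 30;  a_242 = 18
  a_243 = 43;  a_244 = 10;  a_245 = 78;  a_246 = 26;  a_247 = 25;  a_248 = 89
  a_249 = 7;  a_250 = 85;  a_251 = 42;  a_252 = 30;  a_253 = 81;  a_254 = 47
  a_255 = 64;  a_256 = 28;  a_257 = 28;  a_258 = 54;  a_259 = 65;  a_260 = 96
  a_261 = 60;  a_262 = 12;  a_263 = 73;  a_264 = 8;  a_265 = 20;  a_266 = 70
  a_267 = 84;  a_268 = 28;  a_269 = 48;  a_270 = 21;  a_271 = 53;  a_272 = 49
  a_273 = 96;  a_274 = 6;  a_275 = 18;  a_276 = 8;  a_277 = 10;  a_278 = 56
  a_279 = 19;  a_280 = 22;  a_281 = 5;  a_282 = 27;  a_283 = 86;  a_284 = 89
  a_285 = 20;  a_286 = 88;  a_287 = 0;  a_288 = 39;  a_289 = 47;  a_290 = 69
  a_291 = 24;  a_292 = 50;  a_293 = 40;  a_294 = 91;  a_295 = 75;  a_296 = 59
  a_297 = 43;  a_298 = 15;  a_299 = 2;  a_300 = 41;  a_301 = 32;  a_302 = 21
  a_303 = 71;  a_304 = 62;  a_305 = 10;  a_306 = 5;  a_307 = 66;  a_308 = 76
  a_309 = 11;  a_310 = 0;  a_311 = 7;  a_312 = 79;  a_313 = 56;  a_314 = 60
  a_315 = 45;  a_316 = 72;  a_317 = 39;  a_318 = 18;  a_319 = 91;  a_320 = 24
  a_321 = 20;  a_322 = 59;  a_323 = 38;  a_324 = 19;  a_325 = 77;  a_326 = 55
  a_327 = 6;  a_328 = 42;  a_329 = 72;  a_330 = 31;  a_331 = 68;  a_332 = 11
  a_333 = 45;  a_334 = 17;  a_335 = 74;  a_336 = 54;  a_337 = 90;  a_338 = 90
  a_339 = 7;  a_340 = 43;  a_341 = 65;  a_342 = 67;  a_343 = 57;  a_344 = 19
  a_345 = 22;  a_346 = 24;  a_347 = 76;  a_348 = 36;  a_349 = 68;  a_350 = 7
  a_351 = 48;  a_352 = 53;  a_353 = 2;  a_354 = 13;  a_355 = 13
a_356 = 23·13 + 81·13 + 19·2 = 32
a_357 = 23·32 + 81·13 + 19·13 = 96

96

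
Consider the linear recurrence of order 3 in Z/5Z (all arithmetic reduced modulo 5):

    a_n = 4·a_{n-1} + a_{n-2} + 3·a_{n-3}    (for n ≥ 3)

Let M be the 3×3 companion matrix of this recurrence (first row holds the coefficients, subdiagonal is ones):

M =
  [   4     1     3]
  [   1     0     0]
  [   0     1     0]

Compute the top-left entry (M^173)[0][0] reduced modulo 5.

2

(M^173)[0][0] is the top entry after applying M 173 times to the unit state (1, 0, 0). Equivalently it is h_{175} for the auxiliary sequence (h_n) obeying the same recurrence with h_2 = 1 and h_i = 0 for 0 ≤ i < 2:
h_3 = 4·1 + 1·0 + 3·0 = 4
h_4 = 4·4 + 1·1 + 3·0 = 2
h_5 = 4·2 + 1·4 + 3·1 = 0
h_6 = 4·0 + 1·2 + 3·4 = 4
h_7 = 4·4 + 1·0 + 3·2 = 2
h_8 = 4·2 + 1·4 + 3·0 = 2
h_9 = 4·2 + 1·2 + 3·4 = 2
h_10 = 4·2 + 1·2 + 3·2 = 1
h_11 = 4·1 + 1·2 + 3·2 = 2
h_12 = 4·2 + 1·1 + 3·2 = 0
h_13 = 4·0 + 1·2 + 3·1 = 0
h_14 = 4·0 + 1·0 + 3·2 = 1
(h_12, h_13, h_14) = (0, 0, 1) = (h_0, h_1, h_2), so the sequence has period 12.
175 ≡ 7 (mod 12), hence h_175 = h_7 = 2.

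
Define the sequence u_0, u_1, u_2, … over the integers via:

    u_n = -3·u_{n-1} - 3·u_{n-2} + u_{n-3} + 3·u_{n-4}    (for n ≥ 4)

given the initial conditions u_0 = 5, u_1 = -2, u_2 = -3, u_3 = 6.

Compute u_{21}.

3390

u_4 = -3·6 + -3·-3 + 1·-2 + 3·5 = 4
u_5 = -3·4 + -3·6 + 1·-3 + 3·-2 = -39
u_6 = -3·-39 + -3·4 + 1·6 + 3·-3 = 102
u_7 = -3·102 + -3·-39 + 1·4 + 3·6 = -167
u_8 = -3·-167 + -3·102 + 1·-39 + 3·4 = 168
u_9 = -3·168 + -3·-167 + 1·102 + 3·-39 = -18
u_10 = -3·-18 + -3·168 + 1·-167 + 3·102 = -311
u_11 = -3·-311 + -3·-18 + 1·168 + 3·-167 = 654
u_12 = -3·654 + -3·-311 + 1·-18 + 3·168 = -543
u_13 = -3·-543 + -3·654 + 1·-311 + 3·-18 = -698
u_14 = -3·-698 + -3·-543 + 1·654 + 3·-311 = 3444
u_15 = -3·3444 + -3·-698 + 1·-543 + 3·654 = -6819
u_16 = -3·-6819 + -3·3444 + 1·-698 + 3·-543 = 7798
u_17 = -3·7798 + -3·-6819 + 1·3444 + 3·-698 = -1587
u_18 = -3·-1587 + -3·7798 + 1·-6819 + 3·3444 = -15120
u_19 = -3·-15120 + -3·-1587 + 1·7798 + 3·-6819 = 37462
u_20 = -3·37462 + -3·-15120 + 1·-1587 + 3·7798 = -45219
u_21 = -3·-45219 + -3·37462 + 1·-15120 + 3·-1587 = 3390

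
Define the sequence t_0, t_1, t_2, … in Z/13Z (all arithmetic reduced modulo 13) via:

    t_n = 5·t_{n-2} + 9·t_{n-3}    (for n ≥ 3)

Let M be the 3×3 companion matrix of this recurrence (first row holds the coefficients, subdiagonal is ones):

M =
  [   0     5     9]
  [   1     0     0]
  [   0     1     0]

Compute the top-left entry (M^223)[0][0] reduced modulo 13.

(M^223)[0][0] is the top entry after applying M 223 times to the unit state (1, 0, 0). Equivalently it is h_{225} for the auxiliary sequence (h_n) obeying the same recurrence with h_2 = 1 and h_i = 0 for 0 ≤ i < 2:
h_3 = 0·1 + 5·0 + 9·0 = 0
h_4 = 0·0 + 5·1 + 9·0 = 5
h_5 = 0·5 + 5·0 + 9·1 = 9
h_6 = 0·9 + 5·5 + 9·0 = 12
h_7 = 0·12 + 5·9 + 9·5 = 12
h_8 = 0·12 + 5·12 + 9·9 = 11
h_9 = 0·11 + 5·12 + 9·12 = 12
h_10 = 0·12 + 5·11 + 9·12 = 7
h_11 = 0·7 + 5·12 + 9·11 = 3
h_12 = 0·3 + 5·7 + 9·12 = 0
h_13 = 0·0 + 5·3 + 9·7 = 0
h_14 = 0·0 + 5·0 + 9·3 = 1
(h_12, h_13, h_14) = (0, 0, 1) = (h_0, h_1, h_2), so the sequence has period 12.
225 ≡ 9 (mod 12), hence h_225 = h_9 = 12.

12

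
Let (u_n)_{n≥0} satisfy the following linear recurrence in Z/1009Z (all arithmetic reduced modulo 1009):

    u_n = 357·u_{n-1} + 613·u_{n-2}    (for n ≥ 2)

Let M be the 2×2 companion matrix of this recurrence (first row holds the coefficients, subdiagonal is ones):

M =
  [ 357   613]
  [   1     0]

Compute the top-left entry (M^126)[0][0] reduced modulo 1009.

1004

(M^126)[0][0] is the top entry after applying M 126 times to the unit state (1, 0). Equivalently it is h_{127} for the auxiliary sequence (h_n) obeying the same recurrence with h_1 = 1 and h_i = 0 for 0 ≤ i < 1:
h_2 = 357·1 + 613·0 = 357
h_3 = 357·357 + 613·1 = 928
h_4 = 357·928 + 613·357 = 232
h_5 = 357·232 + 613·928 = 883
h_6 = 357·883 + 613·232 = 370
h_7 = 357·370 + 613·883 = 366
h_8 = 357·366 + 613·370 = 286
h_9 = 357·286 + 613·366 = 553
h_10 = 357·553 + 613·286 = 418
h_11 = 357·418 + 613·553 = 868
h_12 = 357·868 + 613·418 = 61
h_13 = 357·61 + 613·868 = 929
h_14 = 357·929 + 613·61 = 761
h_15 = 357·761 + 613·929 = 657
h_16 = 357·657 + 613·761 = 796
h_17 = 357·796 + 613·657 = 793
h_18 = 357·793 + 613·796 = 173
h_19 = 357·173 + 613·793 = 992
h_20 = 357·992 + 613·173 = 89
h_21 = 357·89 + 613·992 = 163
h_22 = 357·163 + 613·89 = 749
h_23 = 357·749 + 613·163 = 36
h_24 = 357·36 + 613·749 = 786
h_25 = 357·786 + 613·36 = 979
h_26 = 357·979 + 613·786 = 914
h_27 = 357·914 + 613·979 = 163
h_28 = 357·163 + 613·914 = 965
h_29 = 357·965 + 613·163 = 464
h_30 = 357·464 + 613·965 = 443
h_31 = 357·443 + 613·464 = 641
h_32 = 357·641 + 613·443 = 941
h_33 = 357·941 + 613·641 = 372
h_34 = 357·372 + 613·941 = 310
h_35 = 357·310 + 613·372 = 691
h_36 = 357·691 + 613·310 = 829
h_37 = 357·829 + 613·691 = 119
h_38 = 357·119 + 613·829 = 755
h_39 = 357·755 + 613·119 = 431
h_40 = 357·431 + 613·755 = 183
h_41 = 357·183 + 613·431 = 600
h_42 = 357·600 + 613·183 = 472
h_43 = 357·472 + 613·600 = 525
h_44 = 357·525 + 613·472 = 513
h_45 = 357·513 + 613·525 = 466
h_46 = 357·466 + 613·513 = 547
h_47 = 357·547 + 613·466 = 653
h_48 = 357·653 + 613·547 = 365
h_49 = 357·365 + 613·653 = 869
h_50 = 357·869 + 613·365 = 217
h_51 = 357·217 + 613·869 = 730
h_52 = 357·730 + 613·217 = 121
h_53 = 357·121 + 613·730 = 313
h_54 = 357·313 + 613·121 = 258
h_55 = 357·258 + 613·313 = 446
h_56 = 357·446 + 613·258 = 550
h_57 = 357·550 + 613·446 = 563
h_58 = 357·563 + 613·550 = 344
h_59 = 357·344 + 613·563 = 760
h_60 = 357·760 + 613·344 = 899
h_61 = 357·899 + 613·760 = 812
h_62 = 357·812 + 613·899 = 474
h_63 = 357·474 + 613·812 = 25
h_64 = 357·25 + 613·474 = 823
h_65 = 357·823 + 613·25 = 382
h_66 = 357·382 + 613·823 = 158
h_67 = 357·158 + 613·382 = 989
h_68 = 357·989 + 613·158 = 922
h_69 = 357·922 + 613·989 = 68
h_70 = 357·68 + 613·922 = 206
h_71 = 357·206 + 613·68 = 200
h_72 = 357·200 + 613·206 = 923
h_73 = 357·923 + 613·200 = 79
h_74 = 357·79 + 613·923 = 710
h_75 = 357·710 + 613·79 = 206
h_76 = 357·206 + 613·710 = 236
h_77 = 357·236 + 613·206 = 658
h_78 = 357·658 + 613·236 = 190
h_79 = 357·190 + 613·658 = 990
h_80 = 357·990 + 613·190 = 715
h_81 = 357·715 + 613·990 = 439
h_82 = 357·439 + 613·715 = 717
h_83 = 357·717 + 613·439 = 396
h_84 = 357·396 + 613·717 = 718
h_85 = 357·718 + 613·396 = 628
h_86 = 357·628 + 613·718 = 408
h_87 = 357·408 + 613·628 = 895
h_88 = 357·895 + 613·408 = 543
h_89 = 357·543 + 613·895 = 871
h_90 = 357·871 + 613·543 = 64
h_91 = 357·64 + 613·871 = 812
h_92 = 357·812 + 613·64 = 182
h_93 = 357·182 + 613·812 = 717
h_94 = 357·717 + 613·182 = 259
h_95 = 357·259 + 613·717 = 241
h_96 = 357·241 + 613·259 = 626
h_97 = 357·626 + 613·241 = 912
h_98 = 357·912 + 613·626 = 1004
h_99 = 357·1004 + 613·912 = 303
h_100 = 357·303 + 613·1004 = 170
h_101 = 357·170 + 613·303 = 233
h_102 = 357·233 + 613·170 = 726
h_103 = 357·726 + 613·233 = 429
h_104 = 357·429 + 613·726 = 863
h_105 = 357·863 + 613·429 = 983
h_106 = 357·983 + 613·863 = 102
h_107 = 357·102 + 613·983 = 296
h_108 = 357·296 + 613·102 = 704
h_109 = 357·704 + 613·296 = 924
h_110 = 357·924 + 613·704 = 634
h_111 = 357·634 + 613·924 = 685
h_112 = 357·685 + 613·634 = 544
h_113 = 357·544 + 613·685 = 641
h_114 = 357·641 + 613·544 = 296
h_115 = 357·296 + 613·641 = 159
h_116 = 357·159 + 613·296 = 87
h_117 = 357·87 + 613·159 = 383
h_118 = 357·383 + 613·87 = 370
h_119 = 357·370 + 613·383 = 602
h_120 = 357·602 + 613·370 = 791
h_121 = 357·791 + 613·602 = 608
h_122 = 357·608 + 613·791 = 684
h_123 = 357·684 + 613·608 = 393
h_124 = 357·393 + 613·684 = 607
h_125 = 357·607 + 613·393 = 531
h_126 = 357·531 + 613·607 = 654
h_127 = 357·654 + 613·531 = 1004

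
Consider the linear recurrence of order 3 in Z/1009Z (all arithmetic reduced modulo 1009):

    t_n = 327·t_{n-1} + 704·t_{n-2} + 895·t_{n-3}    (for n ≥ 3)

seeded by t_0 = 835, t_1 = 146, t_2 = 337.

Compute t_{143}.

t_3 = 327·337 + 704·146 + 895·835 = 749
t_4 = 327·749 + 704·337 + 895·146 = 378
t_5 = 327·378 + 704·749 + 895·337 = 21
t_6 = 327·21 + 704·378 + 895·749 = 928
t_7 = 327·928 + 704·21 + 895·378 = 700
t_8 = 327·700 + 704·928 + 895·21 = 979
Continuing the recurrence:
  t_9 = 841;  t_10 = 539;  t_11 = 861;  t_12 = 89;  t_13 = 689;  t_14 = 113
  t_15 = 298;  t_16 = 579;  t_17 = 805;  t_18 = 200;  t_19 = 65;  t_20 = 664
  t_21 = 955;  t_22 = 446;  t_23 = 851;  t_24 = 80;  t_25 = 299;  t_26 = 575
  t_27 = 936;  t_28 = 756;  t_29 = 109;  t_30 = 50;  t_31 = 848;  t_32 = 397
  t_33 = 685;  t_34 = 184;  t_35 = 722;  t_36 = 984;  t_37 = 871;  t_38 = 262
  t_39 = 453;  t_40 = 206;  t_41 = 229;  t_42 = 771;  t_43 = 375;  t_44 = 606
  t_45 = 938;  t_46 = 444;  t_47 = 895;  t_48 = 872;  t_49 = 904;  t_50 = 266
  t_51 = 428;  t_52 = 166;  t_53 = 372;  t_54 = 24;  t_55 = 580;  t_56 = 690
  t_57 = 589;  t_58 = 789;  t_59 = 707;  t_60 = 82;  t_61 = 726;  t_62 = 624
  t_63 = 513;  t_64 = 612;  t_65 = 775;  t_66 = 211;  t_67 = 978;  t_68 = 616
  t_69 = 168;  t_70 = 751;  t_71 = 6;  t_72 = 960;  t_73 = 460;  t_74 = 214
  t_75 = 849;  t_76 = 491;  t_77 = 314;  t_78 = 424;  t_79 = 21;  t_80 = 164
  t_81 = 905;  t_82 = 352;  t_83 = 994;  t_84 = 491;  t_85 = 897;  t_86 = 987
  t_87 = 253;  t_88 = 300;  t_89 = 236;  t_90 = 217;  t_91 = 94;  t_92 = 207
  t_93 = 155;  t_94 = 41;  t_95 = 47;  t_96 = 329;  t_97 = 791;  t_98 = 595
  t_99 = 560;  t_100 = 263;  t_101 = 739;  t_102 = 734;  t_103 = 785;  t_104 = 38
  t_105 = 97;  t_106 = 260;  t_107 = 653;  t_108 = 75;  t_109 = 547;  t_110 = 832
  t_111 = 824;  t_112 = 753;  t_113 = 963;  t_114 = 381;  t_115 = 307;  t_116 = 527
  t_117 = 954;  t_118 = 190;  t_119 = 665;  t_120 = 299;  t_121 = 422;  t_122 = 250
  t_123 = 683;  t_124 = 101;  t_125 = 30;  t_126 = 25;  t_127 = 628;  t_128 = 583
  t_129 = 287;  t_130 = 837;  t_131 = 640;  t_132 = 988;  t_133 = 170;  t_134 = 134
  t_135 = 416;  t_136 = 107;  t_137 = 796;  t_138 = 631;  t_139 = 800;  t_140 = 599
  t_141 = 10
t_142 = 327·10 + 704·599 + 895·800 = 796
t_143 = 327·796 + 704·10 + 895·599 = 273

273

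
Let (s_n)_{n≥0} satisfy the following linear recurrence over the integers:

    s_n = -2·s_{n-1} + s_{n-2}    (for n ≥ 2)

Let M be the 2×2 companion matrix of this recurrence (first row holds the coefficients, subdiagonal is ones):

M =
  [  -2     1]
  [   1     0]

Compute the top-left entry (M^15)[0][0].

-470832

(M^15)[0][0] is the top entry after applying M 15 times to the unit state (1, 0). Equivalently it is h_{16} for the auxiliary sequence (h_n) obeying the same recurrence with h_1 = 1 and h_i = 0 for 0 ≤ i < 1:
h_2 = -2·1 + 1·0 = -2
h_3 = -2·-2 + 1·1 = 5
h_4 = -2·5 + 1·-2 = -12
h_5 = -2·-12 + 1·5 = 29
h_6 = -2·29 + 1·-12 = -70
h_7 = -2·-70 + 1·29 = 169
h_8 = -2·169 + 1·-70 = -408
h_9 = -2·-408 + 1·169 = 985
h_10 = -2·985 + 1·-408 = -2378
h_11 = -2·-2378 + 1·985 = 5741
h_12 = -2·5741 + 1·-2378 = -13860
h_13 = -2·-13860 + 1·5741 = 33461
h_14 = -2·33461 + 1·-13860 = -80782
h_15 = -2·-80782 + 1·33461 = 195025
h_16 = -2·195025 + 1·-80782 = -470832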